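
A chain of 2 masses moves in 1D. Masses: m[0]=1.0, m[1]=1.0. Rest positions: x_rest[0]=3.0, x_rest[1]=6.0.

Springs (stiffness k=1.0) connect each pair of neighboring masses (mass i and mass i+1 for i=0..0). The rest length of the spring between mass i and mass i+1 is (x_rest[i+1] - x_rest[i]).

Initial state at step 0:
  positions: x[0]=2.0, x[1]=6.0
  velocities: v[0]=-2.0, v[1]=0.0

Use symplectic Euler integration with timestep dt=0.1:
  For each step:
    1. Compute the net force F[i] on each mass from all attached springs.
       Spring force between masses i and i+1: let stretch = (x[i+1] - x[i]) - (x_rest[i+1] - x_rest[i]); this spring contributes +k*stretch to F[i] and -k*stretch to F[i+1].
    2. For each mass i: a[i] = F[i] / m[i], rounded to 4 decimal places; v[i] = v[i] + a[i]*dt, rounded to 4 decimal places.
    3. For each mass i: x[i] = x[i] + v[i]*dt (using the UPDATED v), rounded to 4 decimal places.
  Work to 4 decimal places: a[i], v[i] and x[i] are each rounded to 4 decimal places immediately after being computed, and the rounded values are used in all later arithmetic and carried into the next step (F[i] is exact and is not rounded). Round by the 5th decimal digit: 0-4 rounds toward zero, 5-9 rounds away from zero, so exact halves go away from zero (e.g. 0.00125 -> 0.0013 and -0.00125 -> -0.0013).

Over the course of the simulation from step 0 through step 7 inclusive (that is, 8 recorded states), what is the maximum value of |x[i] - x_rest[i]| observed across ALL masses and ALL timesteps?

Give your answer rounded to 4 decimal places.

Step 0: x=[2.0000 6.0000] v=[-2.0000 0.0000]
Step 1: x=[1.8100 5.9900] v=[-1.9000 -0.1000]
Step 2: x=[1.6318 5.9682] v=[-1.7820 -0.2180]
Step 3: x=[1.4670 5.9330] v=[-1.6484 -0.3516]
Step 4: x=[1.3168 5.8832] v=[-1.5018 -0.4982]
Step 5: x=[1.1823 5.8177] v=[-1.3452 -0.6548]
Step 6: x=[1.0641 5.7359] v=[-1.1817 -0.8183]
Step 7: x=[0.9627 5.6374] v=[-1.0145 -0.9855]
Max displacement = 2.0373

Answer: 2.0373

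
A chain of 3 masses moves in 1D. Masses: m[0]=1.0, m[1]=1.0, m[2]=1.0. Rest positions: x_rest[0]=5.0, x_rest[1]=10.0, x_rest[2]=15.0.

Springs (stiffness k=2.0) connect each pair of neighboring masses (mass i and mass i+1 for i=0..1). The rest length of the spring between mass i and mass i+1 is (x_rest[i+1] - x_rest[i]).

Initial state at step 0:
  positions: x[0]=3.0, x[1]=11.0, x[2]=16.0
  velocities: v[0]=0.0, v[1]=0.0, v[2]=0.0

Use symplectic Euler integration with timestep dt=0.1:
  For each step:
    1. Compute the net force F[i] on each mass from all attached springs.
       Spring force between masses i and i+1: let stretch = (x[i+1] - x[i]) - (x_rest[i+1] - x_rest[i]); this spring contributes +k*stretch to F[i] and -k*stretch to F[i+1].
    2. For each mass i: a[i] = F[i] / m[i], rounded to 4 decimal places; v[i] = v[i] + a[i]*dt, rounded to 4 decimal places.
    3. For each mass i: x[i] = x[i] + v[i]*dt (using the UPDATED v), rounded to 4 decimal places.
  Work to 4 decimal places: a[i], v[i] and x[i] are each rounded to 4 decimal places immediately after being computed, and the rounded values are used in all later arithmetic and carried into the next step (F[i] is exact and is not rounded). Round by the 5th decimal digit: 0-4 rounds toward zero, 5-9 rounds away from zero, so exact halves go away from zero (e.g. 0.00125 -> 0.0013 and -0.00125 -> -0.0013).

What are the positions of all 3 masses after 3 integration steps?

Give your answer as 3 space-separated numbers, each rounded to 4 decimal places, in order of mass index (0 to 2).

Step 0: x=[3.0000 11.0000 16.0000] v=[0.0000 0.0000 0.0000]
Step 1: x=[3.0600 10.9400 16.0000] v=[0.6000 -0.6000 0.0000]
Step 2: x=[3.1776 10.8236 15.9988] v=[1.1760 -1.1640 -0.0120]
Step 3: x=[3.3481 10.6578 15.9941] v=[1.7052 -1.6582 -0.0470]

Answer: 3.3481 10.6578 15.9941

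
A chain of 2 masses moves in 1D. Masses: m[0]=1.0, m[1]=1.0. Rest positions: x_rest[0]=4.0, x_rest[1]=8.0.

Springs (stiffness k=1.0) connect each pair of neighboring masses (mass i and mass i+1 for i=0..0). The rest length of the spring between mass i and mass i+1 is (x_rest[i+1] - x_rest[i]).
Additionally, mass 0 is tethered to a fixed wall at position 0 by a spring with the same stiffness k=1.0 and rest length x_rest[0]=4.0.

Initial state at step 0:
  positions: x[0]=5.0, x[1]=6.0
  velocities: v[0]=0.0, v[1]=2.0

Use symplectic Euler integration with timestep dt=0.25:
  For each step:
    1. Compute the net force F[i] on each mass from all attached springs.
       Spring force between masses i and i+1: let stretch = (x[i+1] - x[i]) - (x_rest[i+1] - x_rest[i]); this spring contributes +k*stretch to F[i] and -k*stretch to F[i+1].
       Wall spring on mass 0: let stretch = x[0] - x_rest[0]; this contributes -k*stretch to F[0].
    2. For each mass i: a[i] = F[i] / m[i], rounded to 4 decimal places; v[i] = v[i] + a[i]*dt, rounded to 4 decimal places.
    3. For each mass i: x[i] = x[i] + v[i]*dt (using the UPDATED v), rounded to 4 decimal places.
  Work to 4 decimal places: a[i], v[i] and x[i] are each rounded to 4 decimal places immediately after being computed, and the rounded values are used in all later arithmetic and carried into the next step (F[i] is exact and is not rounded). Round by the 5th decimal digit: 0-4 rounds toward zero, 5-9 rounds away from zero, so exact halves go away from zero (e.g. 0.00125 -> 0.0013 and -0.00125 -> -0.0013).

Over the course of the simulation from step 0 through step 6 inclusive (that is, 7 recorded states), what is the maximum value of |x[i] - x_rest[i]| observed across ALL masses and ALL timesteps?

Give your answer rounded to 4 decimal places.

Step 0: x=[5.0000 6.0000] v=[0.0000 2.0000]
Step 1: x=[4.7500 6.6875] v=[-1.0000 2.7500]
Step 2: x=[4.3242 7.5039] v=[-1.7031 3.2656]
Step 3: x=[3.8269 8.3716] v=[-1.9892 3.4707]
Step 4: x=[3.3745 9.2052] v=[-1.8098 3.3345]
Step 5: x=[3.0756 9.9244] v=[-1.1958 2.8768]
Step 6: x=[3.0125 10.4656] v=[-0.2525 2.1646]
Max displacement = 2.4656

Answer: 2.4656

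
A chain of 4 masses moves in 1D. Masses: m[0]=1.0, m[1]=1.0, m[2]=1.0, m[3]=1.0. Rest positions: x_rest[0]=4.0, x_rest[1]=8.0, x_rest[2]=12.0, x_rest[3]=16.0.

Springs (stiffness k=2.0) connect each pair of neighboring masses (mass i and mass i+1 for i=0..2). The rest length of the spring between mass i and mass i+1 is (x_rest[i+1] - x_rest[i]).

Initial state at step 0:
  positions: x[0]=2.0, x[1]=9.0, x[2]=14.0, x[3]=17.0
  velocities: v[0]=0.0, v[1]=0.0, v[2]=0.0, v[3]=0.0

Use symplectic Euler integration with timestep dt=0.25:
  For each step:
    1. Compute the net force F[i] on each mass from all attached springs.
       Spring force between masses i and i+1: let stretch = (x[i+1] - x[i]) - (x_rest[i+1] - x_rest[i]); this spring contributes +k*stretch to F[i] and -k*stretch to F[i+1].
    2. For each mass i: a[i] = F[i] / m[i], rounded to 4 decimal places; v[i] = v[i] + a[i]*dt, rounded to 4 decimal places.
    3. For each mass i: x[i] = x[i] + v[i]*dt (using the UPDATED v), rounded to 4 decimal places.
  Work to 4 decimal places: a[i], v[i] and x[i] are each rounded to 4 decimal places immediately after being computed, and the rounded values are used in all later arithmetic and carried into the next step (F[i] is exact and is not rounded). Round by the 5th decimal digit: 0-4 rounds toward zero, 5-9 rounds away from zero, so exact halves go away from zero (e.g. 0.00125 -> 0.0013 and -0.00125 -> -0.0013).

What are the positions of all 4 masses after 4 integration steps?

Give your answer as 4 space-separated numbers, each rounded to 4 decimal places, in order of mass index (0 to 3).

Answer: 4.7095 7.5152 12.1489 17.6265

Derivation:
Step 0: x=[2.0000 9.0000 14.0000 17.0000] v=[0.0000 0.0000 0.0000 0.0000]
Step 1: x=[2.3750 8.7500 13.7500 17.1250] v=[1.5000 -1.0000 -1.0000 0.5000]
Step 2: x=[3.0469 8.3281 13.2969 17.3281] v=[2.6875 -1.6875 -1.8125 0.8125]
Step 3: x=[3.8789 7.8672 12.7266 17.5273] v=[3.3281 -1.8437 -2.2813 0.7969]
Step 4: x=[4.7095 7.5152 12.1489 17.6265] v=[3.3223 -1.4082 -2.3107 0.3966]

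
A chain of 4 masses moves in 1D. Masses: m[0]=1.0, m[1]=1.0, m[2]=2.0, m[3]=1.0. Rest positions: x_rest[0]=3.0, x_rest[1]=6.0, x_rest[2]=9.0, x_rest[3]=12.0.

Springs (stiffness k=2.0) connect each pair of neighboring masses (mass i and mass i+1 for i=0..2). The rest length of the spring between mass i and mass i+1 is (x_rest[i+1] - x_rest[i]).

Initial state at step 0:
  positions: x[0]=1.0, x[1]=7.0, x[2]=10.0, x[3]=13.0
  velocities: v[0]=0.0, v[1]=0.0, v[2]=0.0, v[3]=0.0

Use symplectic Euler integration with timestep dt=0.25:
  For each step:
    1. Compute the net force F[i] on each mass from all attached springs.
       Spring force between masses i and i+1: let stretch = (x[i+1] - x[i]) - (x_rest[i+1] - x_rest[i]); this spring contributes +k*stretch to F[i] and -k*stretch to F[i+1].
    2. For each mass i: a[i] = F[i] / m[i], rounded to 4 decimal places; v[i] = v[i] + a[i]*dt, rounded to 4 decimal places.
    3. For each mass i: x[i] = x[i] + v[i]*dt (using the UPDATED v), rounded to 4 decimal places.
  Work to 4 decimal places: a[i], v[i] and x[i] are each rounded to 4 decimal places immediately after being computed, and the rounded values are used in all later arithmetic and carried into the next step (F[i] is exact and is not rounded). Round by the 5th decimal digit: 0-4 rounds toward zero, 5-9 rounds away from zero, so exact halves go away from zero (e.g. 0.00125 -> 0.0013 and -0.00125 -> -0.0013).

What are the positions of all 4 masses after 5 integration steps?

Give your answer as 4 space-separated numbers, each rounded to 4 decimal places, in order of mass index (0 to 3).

Step 0: x=[1.0000 7.0000 10.0000 13.0000] v=[0.0000 0.0000 0.0000 0.0000]
Step 1: x=[1.3750 6.6250 10.0000 13.0000] v=[1.5000 -1.5000 0.0000 0.0000]
Step 2: x=[2.0313 6.0156 9.9766 13.0000] v=[2.6250 -2.4375 -0.0938 0.0000]
Step 3: x=[2.8106 5.4033 9.8946 12.9971] v=[3.1172 -2.4492 -0.3282 -0.0117]
Step 4: x=[3.5390 5.0283 9.7258 12.9814] v=[2.9136 -1.4999 -0.6754 -0.0630]
Step 5: x=[4.0786 5.0544 9.4668 12.9337] v=[2.1583 0.1042 -1.0359 -0.1908]

Answer: 4.0786 5.0544 9.4668 12.9337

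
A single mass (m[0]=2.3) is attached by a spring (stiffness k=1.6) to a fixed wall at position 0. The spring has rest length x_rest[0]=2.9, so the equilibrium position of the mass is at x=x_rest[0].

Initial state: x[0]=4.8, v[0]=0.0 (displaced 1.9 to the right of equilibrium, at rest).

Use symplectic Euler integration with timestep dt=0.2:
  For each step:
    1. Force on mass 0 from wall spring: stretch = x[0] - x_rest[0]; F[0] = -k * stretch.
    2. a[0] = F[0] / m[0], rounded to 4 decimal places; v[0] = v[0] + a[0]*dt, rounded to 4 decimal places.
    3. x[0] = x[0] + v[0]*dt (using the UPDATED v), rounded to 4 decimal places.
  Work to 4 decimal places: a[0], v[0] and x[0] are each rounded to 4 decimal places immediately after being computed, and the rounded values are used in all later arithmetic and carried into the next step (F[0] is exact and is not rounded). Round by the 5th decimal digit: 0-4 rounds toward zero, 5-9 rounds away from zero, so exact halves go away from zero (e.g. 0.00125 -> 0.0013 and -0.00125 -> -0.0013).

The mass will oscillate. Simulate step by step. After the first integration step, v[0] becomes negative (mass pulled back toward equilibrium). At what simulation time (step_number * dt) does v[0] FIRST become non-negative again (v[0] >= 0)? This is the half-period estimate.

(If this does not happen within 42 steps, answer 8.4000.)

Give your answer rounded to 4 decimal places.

Answer: 3.8000

Derivation:
Step 0: x=[4.8000] v=[0.0000]
Step 1: x=[4.7471] v=[-0.2643]
Step 2: x=[4.6428] v=[-0.5213]
Step 3: x=[4.4900] v=[-0.7638]
Step 4: x=[4.2930] v=[-0.9850]
Step 5: x=[4.0572] v=[-1.1788]
Step 6: x=[3.7892] v=[-1.3398]
Step 7: x=[3.4965] v=[-1.4635]
Step 8: x=[3.1872] v=[-1.5465]
Step 9: x=[2.8699] v=[-1.5865]
Step 10: x=[2.5534] v=[-1.5823]
Step 11: x=[2.2466] v=[-1.5341]
Step 12: x=[1.9580] v=[-1.4432]
Step 13: x=[1.6956] v=[-1.3121]
Step 14: x=[1.4667] v=[-1.1445]
Step 15: x=[1.2777] v=[-0.9451]
Step 16: x=[1.1338] v=[-0.7194]
Step 17: x=[1.0391] v=[-0.4737]
Step 18: x=[0.9961] v=[-0.2148]
Step 19: x=[1.0061] v=[0.0501]
First v>=0 after going negative at step 19, time=3.8000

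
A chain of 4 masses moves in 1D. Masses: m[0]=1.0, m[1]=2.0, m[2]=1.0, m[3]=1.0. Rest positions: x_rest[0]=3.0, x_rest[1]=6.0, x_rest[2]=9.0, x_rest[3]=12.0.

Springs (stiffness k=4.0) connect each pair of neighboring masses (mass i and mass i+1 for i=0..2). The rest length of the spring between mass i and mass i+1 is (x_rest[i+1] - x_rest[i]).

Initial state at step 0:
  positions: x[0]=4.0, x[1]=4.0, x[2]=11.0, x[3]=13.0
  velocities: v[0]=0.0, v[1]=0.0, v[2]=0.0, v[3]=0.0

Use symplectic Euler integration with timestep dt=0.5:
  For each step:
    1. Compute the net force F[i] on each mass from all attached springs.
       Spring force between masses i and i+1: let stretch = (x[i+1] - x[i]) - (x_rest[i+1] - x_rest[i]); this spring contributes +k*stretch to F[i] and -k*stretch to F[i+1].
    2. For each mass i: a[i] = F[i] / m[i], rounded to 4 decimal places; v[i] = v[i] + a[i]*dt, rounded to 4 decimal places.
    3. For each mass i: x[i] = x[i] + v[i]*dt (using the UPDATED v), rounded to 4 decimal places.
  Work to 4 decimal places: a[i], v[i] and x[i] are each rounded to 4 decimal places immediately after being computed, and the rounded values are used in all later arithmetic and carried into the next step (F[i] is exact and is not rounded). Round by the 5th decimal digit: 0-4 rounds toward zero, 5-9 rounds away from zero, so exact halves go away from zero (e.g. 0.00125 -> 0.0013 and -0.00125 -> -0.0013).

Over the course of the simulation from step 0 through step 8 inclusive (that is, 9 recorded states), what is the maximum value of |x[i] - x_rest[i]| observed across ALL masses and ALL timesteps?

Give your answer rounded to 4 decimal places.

Answer: 4.5000

Derivation:
Step 0: x=[4.0000 4.0000 11.0000 13.0000] v=[0.0000 0.0000 0.0000 0.0000]
Step 1: x=[1.0000 7.5000 6.0000 14.0000] v=[-6.0000 7.0000 -10.0000 2.0000]
Step 2: x=[1.5000 7.0000 10.5000 10.0000] v=[1.0000 -1.0000 9.0000 -8.0000]
Step 3: x=[4.5000 5.5000 11.0000 9.5000] v=[6.0000 -3.0000 1.0000 -1.0000]
Step 4: x=[5.5000 6.2500 4.5000 13.5000] v=[2.0000 1.5000 -13.0000 8.0000]
Step 5: x=[4.2500 5.7500 8.7500 11.5000] v=[-2.5000 -1.0000 8.5000 -4.0000]
Step 6: x=[1.5000 6.0000 12.7500 9.7500] v=[-5.5000 0.5000 8.0000 -3.5000]
Step 7: x=[0.2500 7.3750 7.0000 14.0000] v=[-2.5000 2.7500 -11.5000 8.5000]
Step 8: x=[3.1250 5.0000 8.6250 14.2500] v=[5.7500 -4.7500 3.2500 0.5000]
Max displacement = 4.5000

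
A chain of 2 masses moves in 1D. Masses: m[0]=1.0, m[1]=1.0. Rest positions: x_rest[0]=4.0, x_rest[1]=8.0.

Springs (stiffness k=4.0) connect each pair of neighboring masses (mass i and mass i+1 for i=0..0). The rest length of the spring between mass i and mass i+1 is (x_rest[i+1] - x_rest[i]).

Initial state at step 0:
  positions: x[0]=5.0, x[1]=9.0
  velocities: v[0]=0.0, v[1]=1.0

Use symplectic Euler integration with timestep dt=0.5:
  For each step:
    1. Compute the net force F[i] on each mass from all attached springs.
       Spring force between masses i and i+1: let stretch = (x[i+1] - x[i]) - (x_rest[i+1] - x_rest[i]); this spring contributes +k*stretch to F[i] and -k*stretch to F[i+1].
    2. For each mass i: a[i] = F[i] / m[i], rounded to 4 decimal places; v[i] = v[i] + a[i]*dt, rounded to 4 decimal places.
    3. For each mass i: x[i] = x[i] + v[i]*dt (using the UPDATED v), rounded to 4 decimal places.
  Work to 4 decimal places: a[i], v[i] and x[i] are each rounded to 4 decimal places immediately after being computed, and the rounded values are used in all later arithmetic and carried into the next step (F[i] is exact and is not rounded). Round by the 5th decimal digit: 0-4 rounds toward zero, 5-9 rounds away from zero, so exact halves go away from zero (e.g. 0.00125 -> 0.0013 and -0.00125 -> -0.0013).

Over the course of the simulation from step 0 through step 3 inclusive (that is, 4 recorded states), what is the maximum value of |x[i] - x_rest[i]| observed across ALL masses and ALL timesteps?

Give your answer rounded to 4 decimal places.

Step 0: x=[5.0000 9.0000] v=[0.0000 1.0000]
Step 1: x=[5.0000 9.5000] v=[0.0000 1.0000]
Step 2: x=[5.5000 9.5000] v=[1.0000 0.0000]
Step 3: x=[6.0000 9.5000] v=[1.0000 0.0000]
Max displacement = 2.0000

Answer: 2.0000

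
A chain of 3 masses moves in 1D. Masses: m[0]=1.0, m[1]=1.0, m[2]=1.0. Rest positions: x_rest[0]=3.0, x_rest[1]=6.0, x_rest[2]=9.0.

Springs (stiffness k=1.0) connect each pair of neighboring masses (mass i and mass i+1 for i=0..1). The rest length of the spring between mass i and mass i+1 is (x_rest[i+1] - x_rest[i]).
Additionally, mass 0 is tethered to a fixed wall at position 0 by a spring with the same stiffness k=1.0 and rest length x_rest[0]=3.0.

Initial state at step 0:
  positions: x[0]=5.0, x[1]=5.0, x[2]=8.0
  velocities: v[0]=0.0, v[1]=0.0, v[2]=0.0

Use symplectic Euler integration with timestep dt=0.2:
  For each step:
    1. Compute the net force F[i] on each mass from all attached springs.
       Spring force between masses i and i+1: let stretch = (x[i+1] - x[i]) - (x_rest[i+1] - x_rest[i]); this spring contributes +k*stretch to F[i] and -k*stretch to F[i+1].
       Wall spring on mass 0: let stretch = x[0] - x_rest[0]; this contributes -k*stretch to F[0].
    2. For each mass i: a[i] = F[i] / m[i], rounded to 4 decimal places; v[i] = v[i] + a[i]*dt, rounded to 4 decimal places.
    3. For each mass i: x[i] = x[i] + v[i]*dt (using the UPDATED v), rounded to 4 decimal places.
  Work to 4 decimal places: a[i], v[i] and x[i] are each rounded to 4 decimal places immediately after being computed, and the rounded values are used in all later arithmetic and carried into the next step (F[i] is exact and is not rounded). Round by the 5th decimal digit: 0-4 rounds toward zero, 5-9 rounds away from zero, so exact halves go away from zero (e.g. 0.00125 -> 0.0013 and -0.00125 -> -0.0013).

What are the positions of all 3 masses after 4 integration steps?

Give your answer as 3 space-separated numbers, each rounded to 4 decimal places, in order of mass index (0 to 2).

Step 0: x=[5.0000 5.0000 8.0000] v=[0.0000 0.0000 0.0000]
Step 1: x=[4.8000 5.1200 8.0000] v=[-1.0000 0.6000 0.0000]
Step 2: x=[4.4208 5.3424 8.0048] v=[-1.8960 1.1120 0.0240]
Step 3: x=[3.9016 5.6344 8.0231] v=[-2.5958 1.4602 0.0915]
Step 4: x=[3.2957 5.9527 8.0659] v=[-3.0296 1.5914 0.2138]

Answer: 3.2957 5.9527 8.0659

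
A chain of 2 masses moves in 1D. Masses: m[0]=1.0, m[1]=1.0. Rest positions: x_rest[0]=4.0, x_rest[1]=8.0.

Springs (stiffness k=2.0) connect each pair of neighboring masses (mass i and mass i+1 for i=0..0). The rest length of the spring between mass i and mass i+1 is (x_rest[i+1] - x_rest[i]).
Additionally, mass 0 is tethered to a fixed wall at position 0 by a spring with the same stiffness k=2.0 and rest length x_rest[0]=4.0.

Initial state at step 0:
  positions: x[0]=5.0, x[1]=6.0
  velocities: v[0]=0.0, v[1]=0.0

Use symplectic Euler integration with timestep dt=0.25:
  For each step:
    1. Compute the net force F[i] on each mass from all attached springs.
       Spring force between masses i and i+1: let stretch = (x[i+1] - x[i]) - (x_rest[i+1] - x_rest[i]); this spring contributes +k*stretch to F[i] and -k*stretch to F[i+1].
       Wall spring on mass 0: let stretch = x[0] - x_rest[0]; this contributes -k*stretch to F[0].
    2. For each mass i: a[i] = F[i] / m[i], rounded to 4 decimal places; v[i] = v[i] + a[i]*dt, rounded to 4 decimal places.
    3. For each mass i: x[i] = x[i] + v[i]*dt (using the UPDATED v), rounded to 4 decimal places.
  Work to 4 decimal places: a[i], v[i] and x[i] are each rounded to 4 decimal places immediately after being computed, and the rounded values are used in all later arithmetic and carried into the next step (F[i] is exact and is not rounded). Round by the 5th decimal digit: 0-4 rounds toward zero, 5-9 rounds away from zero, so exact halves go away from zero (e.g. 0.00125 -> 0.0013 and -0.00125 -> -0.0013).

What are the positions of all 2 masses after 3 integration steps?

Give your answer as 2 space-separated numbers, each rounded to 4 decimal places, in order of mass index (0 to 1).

Answer: 2.8028 7.7383

Derivation:
Step 0: x=[5.0000 6.0000] v=[0.0000 0.0000]
Step 1: x=[4.5000 6.3750] v=[-2.0000 1.5000]
Step 2: x=[3.6719 7.0156] v=[-3.3125 2.5625]
Step 3: x=[2.8028 7.7383] v=[-3.4766 2.8907]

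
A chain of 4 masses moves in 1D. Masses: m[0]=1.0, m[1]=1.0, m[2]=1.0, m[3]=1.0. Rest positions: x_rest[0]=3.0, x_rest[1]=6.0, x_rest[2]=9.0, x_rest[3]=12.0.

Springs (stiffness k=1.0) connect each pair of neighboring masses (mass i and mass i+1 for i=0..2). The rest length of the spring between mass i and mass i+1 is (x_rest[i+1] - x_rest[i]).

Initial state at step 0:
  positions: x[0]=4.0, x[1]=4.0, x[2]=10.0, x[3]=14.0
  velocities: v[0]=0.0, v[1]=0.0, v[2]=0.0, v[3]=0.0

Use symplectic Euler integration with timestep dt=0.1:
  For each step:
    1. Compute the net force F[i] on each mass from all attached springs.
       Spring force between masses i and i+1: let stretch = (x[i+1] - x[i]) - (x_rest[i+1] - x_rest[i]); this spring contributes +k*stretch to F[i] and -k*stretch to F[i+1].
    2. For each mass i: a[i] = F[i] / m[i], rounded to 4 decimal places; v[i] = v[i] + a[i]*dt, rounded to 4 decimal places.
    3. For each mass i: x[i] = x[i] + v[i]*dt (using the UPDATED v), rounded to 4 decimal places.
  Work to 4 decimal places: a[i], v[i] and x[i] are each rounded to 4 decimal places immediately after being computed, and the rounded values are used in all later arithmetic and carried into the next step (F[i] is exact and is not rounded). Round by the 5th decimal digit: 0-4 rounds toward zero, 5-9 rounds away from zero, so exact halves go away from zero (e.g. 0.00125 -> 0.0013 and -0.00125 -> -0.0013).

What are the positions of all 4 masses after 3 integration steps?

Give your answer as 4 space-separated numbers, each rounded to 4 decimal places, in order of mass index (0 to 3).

Step 0: x=[4.0000 4.0000 10.0000 14.0000] v=[0.0000 0.0000 0.0000 0.0000]
Step 1: x=[3.9700 4.0600 9.9800 13.9900] v=[-0.3000 0.6000 -0.2000 -0.1000]
Step 2: x=[3.9109 4.1783 9.9409 13.9699] v=[-0.5910 1.1830 -0.3910 -0.2010]
Step 3: x=[3.8245 4.3516 9.8845 13.9395] v=[-0.8643 1.7325 -0.5644 -0.3039]

Answer: 3.8245 4.3516 9.8845 13.9395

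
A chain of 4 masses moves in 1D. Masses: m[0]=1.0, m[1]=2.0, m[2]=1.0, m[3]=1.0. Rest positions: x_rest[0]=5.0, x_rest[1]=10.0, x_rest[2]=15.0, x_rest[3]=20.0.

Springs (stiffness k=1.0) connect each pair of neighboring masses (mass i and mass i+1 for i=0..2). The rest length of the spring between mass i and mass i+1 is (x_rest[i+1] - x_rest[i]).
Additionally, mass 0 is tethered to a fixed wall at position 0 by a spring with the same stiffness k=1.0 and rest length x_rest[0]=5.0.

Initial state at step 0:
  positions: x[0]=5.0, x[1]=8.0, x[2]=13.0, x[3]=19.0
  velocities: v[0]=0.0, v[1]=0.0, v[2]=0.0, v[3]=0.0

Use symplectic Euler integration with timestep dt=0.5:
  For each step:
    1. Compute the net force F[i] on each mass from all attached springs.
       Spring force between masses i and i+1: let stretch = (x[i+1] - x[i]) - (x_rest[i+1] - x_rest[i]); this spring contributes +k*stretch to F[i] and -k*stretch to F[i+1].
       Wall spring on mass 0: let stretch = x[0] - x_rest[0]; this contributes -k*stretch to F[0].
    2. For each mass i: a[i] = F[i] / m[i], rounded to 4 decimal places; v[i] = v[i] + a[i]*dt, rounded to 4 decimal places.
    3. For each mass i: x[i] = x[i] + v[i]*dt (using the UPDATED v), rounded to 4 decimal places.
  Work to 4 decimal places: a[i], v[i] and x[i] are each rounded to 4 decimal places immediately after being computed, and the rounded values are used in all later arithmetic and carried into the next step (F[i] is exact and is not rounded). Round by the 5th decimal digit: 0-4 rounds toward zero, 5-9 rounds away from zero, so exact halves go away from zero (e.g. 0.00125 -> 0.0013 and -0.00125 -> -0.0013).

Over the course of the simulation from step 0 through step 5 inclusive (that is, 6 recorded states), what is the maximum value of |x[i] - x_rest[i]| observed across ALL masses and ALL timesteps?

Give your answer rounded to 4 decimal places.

Answer: 2.0293

Derivation:
Step 0: x=[5.0000 8.0000 13.0000 19.0000] v=[0.0000 0.0000 0.0000 0.0000]
Step 1: x=[4.5000 8.2500 13.2500 18.7500] v=[-1.0000 0.5000 0.5000 -0.5000]
Step 2: x=[3.8125 8.6563 13.6250 18.3750] v=[-1.3750 0.8125 0.7500 -0.7500]
Step 3: x=[3.3828 9.0782 13.9454 18.0625] v=[-0.8594 0.8438 0.6407 -0.6250]
Step 4: x=[3.5313 9.3966 14.0783 17.9707] v=[0.2969 0.6368 0.2657 -0.1836]
Step 5: x=[4.2633 9.5671 14.0138 18.1558] v=[1.4639 0.3409 -0.1290 0.3702]
Max displacement = 2.0293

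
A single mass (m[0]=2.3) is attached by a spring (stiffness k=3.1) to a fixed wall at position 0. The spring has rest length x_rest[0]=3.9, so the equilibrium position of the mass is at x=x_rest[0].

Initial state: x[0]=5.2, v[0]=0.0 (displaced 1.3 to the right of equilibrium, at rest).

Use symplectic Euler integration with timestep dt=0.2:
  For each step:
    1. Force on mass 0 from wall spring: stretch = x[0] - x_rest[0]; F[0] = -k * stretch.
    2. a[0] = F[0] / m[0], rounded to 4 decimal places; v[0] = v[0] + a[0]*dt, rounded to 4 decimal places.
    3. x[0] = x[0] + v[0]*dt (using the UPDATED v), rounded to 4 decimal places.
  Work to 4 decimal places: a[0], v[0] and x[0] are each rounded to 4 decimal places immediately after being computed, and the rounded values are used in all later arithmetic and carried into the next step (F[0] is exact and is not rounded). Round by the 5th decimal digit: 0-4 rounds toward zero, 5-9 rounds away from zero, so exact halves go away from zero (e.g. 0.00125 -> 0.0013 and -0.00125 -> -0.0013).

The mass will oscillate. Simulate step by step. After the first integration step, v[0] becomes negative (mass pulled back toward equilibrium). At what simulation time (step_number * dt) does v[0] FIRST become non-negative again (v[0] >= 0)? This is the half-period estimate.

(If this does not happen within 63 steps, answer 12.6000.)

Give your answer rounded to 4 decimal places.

Step 0: x=[5.2000] v=[0.0000]
Step 1: x=[5.1299] v=[-0.3504]
Step 2: x=[4.9935] v=[-0.6819]
Step 3: x=[4.7982] v=[-0.9767]
Step 4: x=[4.5544] v=[-1.2188]
Step 5: x=[4.2754] v=[-1.3952]
Step 6: x=[3.9761] v=[-1.4964]
Step 7: x=[3.6727] v=[-1.5169]
Step 8: x=[3.3816] v=[-1.4556]
Step 9: x=[3.1184] v=[-1.3159]
Step 10: x=[2.8974] v=[-1.1052]
Step 11: x=[2.7304] v=[-0.8349]
Step 12: x=[2.6265] v=[-0.5196]
Step 13: x=[2.5912] v=[-0.1763]
Step 14: x=[2.6265] v=[0.1765]
First v>=0 after going negative at step 14, time=2.8000

Answer: 2.8000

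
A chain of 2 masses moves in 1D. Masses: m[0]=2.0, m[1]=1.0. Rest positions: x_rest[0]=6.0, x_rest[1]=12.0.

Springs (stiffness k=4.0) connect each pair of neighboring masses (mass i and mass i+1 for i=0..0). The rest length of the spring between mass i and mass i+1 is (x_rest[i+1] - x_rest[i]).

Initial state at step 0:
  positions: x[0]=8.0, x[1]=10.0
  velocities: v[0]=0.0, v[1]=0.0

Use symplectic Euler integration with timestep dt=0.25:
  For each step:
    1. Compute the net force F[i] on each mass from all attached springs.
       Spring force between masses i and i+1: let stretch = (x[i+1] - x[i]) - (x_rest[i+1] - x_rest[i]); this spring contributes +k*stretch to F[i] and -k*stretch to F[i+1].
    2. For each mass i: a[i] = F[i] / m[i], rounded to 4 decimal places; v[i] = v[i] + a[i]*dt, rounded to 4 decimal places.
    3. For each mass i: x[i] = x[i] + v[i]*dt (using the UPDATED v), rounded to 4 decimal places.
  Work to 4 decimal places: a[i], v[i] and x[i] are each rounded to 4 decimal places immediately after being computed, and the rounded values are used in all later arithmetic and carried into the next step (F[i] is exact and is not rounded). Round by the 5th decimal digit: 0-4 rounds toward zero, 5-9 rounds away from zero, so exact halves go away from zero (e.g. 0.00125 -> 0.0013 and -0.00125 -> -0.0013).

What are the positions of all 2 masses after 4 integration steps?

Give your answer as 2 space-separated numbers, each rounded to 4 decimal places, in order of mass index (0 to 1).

Step 0: x=[8.0000 10.0000] v=[0.0000 0.0000]
Step 1: x=[7.5000 11.0000] v=[-2.0000 4.0000]
Step 2: x=[6.6875 12.6250] v=[-3.2500 6.5000]
Step 3: x=[5.8672 14.2656] v=[-3.2813 6.5625]
Step 4: x=[5.3467 15.3066] v=[-2.0821 4.1641]

Answer: 5.3467 15.3066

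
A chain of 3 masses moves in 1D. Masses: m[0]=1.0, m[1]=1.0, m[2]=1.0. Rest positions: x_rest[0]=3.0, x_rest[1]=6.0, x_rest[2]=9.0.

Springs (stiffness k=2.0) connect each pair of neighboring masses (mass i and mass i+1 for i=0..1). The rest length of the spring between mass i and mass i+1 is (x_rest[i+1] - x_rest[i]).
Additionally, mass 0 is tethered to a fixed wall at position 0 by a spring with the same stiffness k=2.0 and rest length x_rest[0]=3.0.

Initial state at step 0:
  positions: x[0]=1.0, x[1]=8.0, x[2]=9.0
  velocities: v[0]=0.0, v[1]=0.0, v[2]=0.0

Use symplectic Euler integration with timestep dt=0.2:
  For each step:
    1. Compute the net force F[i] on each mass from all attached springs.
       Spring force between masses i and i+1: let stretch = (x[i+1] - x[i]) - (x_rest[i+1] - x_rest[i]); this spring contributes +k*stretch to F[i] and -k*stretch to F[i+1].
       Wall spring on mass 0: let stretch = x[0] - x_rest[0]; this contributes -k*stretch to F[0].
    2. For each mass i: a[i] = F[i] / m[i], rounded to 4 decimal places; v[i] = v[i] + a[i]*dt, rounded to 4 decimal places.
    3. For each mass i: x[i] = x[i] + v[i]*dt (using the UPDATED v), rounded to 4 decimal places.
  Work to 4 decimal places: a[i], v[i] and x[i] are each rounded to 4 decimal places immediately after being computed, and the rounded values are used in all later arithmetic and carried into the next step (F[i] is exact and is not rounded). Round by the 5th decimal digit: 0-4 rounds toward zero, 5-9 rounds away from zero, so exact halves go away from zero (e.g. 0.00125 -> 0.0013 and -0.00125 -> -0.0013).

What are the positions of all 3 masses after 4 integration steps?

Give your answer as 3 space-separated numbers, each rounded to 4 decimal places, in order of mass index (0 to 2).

Answer: 4.2654 4.8923 9.9285

Derivation:
Step 0: x=[1.0000 8.0000 9.0000] v=[0.0000 0.0000 0.0000]
Step 1: x=[1.4800 7.5200 9.1600] v=[2.4000 -2.4000 0.8000]
Step 2: x=[2.3248 6.6880 9.4288] v=[4.2240 -4.1600 1.3440]
Step 3: x=[3.3327 5.7262 9.7183] v=[5.0394 -4.8090 1.4477]
Step 4: x=[4.2654 4.8923 9.9285] v=[4.6637 -4.1696 1.0509]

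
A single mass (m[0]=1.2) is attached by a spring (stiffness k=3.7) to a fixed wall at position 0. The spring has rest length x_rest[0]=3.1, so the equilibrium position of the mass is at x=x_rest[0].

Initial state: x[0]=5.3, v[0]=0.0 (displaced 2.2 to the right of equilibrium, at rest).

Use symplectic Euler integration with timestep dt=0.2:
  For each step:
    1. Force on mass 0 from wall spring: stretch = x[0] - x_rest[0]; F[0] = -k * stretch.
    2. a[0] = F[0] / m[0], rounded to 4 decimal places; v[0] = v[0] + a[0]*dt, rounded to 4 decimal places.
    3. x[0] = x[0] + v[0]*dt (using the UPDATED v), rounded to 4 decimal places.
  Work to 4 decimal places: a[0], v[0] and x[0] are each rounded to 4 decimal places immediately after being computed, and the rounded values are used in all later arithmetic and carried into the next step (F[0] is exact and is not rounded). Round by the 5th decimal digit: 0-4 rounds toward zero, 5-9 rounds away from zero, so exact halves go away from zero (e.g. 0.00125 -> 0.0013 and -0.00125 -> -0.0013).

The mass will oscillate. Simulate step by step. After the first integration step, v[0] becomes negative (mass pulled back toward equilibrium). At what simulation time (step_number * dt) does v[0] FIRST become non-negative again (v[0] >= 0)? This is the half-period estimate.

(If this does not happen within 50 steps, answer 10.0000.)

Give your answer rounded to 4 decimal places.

Step 0: x=[5.3000] v=[0.0000]
Step 1: x=[5.0287] v=[-1.3567]
Step 2: x=[4.5195] v=[-2.5461]
Step 3: x=[3.8352] v=[-3.4215]
Step 4: x=[3.0602] v=[-3.8749]
Step 5: x=[2.2901] v=[-3.8504]
Step 6: x=[1.6199] v=[-3.3510]
Step 7: x=[1.1322] v=[-2.4383]
Step 8: x=[0.8872] v=[-1.2248]
Step 9: x=[0.9152] v=[0.1398]
First v>=0 after going negative at step 9, time=1.8000

Answer: 1.8000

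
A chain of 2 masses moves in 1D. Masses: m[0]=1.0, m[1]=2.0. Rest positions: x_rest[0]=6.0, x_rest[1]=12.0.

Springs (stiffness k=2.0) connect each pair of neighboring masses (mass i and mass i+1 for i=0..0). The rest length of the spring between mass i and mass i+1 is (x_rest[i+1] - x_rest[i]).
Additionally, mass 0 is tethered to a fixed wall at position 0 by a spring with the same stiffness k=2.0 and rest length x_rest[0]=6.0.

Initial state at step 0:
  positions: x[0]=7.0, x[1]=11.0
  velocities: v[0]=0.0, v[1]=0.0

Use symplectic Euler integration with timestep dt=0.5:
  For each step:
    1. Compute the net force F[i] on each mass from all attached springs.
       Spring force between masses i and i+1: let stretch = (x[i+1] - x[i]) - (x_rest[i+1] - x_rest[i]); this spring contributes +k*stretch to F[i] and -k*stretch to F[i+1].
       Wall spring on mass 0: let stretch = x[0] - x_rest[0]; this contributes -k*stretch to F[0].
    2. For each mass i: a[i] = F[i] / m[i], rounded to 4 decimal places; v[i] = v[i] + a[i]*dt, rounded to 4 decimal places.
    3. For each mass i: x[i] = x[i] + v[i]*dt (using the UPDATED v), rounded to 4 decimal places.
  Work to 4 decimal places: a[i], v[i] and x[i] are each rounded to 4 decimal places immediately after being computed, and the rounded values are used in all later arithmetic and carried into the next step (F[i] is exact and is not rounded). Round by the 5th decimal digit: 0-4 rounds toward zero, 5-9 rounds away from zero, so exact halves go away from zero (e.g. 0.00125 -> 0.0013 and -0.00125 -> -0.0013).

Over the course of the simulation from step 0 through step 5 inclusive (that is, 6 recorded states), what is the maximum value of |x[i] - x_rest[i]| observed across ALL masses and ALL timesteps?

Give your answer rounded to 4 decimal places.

Step 0: x=[7.0000 11.0000] v=[0.0000 0.0000]
Step 1: x=[5.5000 11.5000] v=[-3.0000 1.0000]
Step 2: x=[4.2500 12.0000] v=[-2.5000 1.0000]
Step 3: x=[4.7500 12.0625] v=[1.0000 0.1250]
Step 4: x=[6.5313 11.7969] v=[3.5625 -0.5313]
Step 5: x=[7.6797 11.7149] v=[2.2968 -0.1641]
Max displacement = 1.7500

Answer: 1.7500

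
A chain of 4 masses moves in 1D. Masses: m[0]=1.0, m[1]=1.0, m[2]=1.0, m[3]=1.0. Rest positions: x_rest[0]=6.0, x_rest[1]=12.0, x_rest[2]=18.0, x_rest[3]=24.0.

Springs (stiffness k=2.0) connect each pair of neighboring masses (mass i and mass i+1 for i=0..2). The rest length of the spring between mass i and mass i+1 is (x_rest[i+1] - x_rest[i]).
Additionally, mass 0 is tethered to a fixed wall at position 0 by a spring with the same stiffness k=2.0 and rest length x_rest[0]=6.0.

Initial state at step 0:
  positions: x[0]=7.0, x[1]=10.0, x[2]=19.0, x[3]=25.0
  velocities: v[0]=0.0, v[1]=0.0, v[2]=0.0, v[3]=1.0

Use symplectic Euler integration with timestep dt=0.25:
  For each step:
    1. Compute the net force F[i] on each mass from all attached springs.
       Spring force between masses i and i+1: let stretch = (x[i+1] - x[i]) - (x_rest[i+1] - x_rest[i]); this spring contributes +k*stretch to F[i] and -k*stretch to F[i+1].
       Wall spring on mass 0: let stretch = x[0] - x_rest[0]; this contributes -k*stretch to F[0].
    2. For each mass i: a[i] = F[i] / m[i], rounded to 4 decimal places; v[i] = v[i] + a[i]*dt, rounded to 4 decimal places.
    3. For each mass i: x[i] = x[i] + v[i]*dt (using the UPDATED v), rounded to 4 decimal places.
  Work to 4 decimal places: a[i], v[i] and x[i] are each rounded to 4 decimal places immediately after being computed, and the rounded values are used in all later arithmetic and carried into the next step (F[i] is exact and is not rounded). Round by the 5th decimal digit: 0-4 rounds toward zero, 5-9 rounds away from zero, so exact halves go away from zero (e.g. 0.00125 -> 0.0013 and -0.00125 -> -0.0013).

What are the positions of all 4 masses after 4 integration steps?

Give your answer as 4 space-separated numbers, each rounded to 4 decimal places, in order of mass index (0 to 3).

Step 0: x=[7.0000 10.0000 19.0000 25.0000] v=[0.0000 0.0000 0.0000 1.0000]
Step 1: x=[6.5000 10.7500 18.6250 25.2500] v=[-2.0000 3.0000 -1.5000 1.0000]
Step 2: x=[5.7188 11.9531 18.0938 25.4219] v=[-3.1250 4.8125 -2.1250 0.6875]
Step 3: x=[5.0020 13.1445 17.7110 25.4278] v=[-2.8673 4.7657 -1.5313 0.0235]
Step 4: x=[4.6777 13.8889 17.7220 25.2191] v=[-1.2971 2.9777 0.0439 -0.8349]

Answer: 4.6777 13.8889 17.7220 25.2191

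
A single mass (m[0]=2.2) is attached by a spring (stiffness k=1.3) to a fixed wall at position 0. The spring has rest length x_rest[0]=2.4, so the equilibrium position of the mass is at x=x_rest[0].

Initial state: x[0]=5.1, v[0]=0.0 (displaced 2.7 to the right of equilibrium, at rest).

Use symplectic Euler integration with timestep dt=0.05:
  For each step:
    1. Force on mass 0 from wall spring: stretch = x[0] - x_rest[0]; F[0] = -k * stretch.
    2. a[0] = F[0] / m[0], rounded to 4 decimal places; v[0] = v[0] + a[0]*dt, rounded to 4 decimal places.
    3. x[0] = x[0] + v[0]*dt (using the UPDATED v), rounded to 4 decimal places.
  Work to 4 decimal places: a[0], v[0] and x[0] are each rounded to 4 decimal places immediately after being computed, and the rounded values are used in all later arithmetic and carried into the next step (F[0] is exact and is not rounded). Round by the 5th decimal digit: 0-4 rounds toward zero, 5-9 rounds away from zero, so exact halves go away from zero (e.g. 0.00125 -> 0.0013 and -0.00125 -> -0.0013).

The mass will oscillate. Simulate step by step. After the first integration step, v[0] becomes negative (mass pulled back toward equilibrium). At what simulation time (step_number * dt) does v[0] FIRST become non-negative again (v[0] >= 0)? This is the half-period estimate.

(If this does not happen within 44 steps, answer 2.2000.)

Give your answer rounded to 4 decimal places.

Answer: 2.2000

Derivation:
Step 0: x=[5.1000] v=[0.0000]
Step 1: x=[5.0960] v=[-0.0798]
Step 2: x=[5.0880] v=[-0.1595]
Step 3: x=[5.0761] v=[-0.2389]
Step 4: x=[5.0602] v=[-0.3180]
Step 5: x=[5.0404] v=[-0.3966]
Step 6: x=[5.0167] v=[-0.4746]
Step 7: x=[4.9891] v=[-0.5519]
Step 8: x=[4.9577] v=[-0.6284]
Step 9: x=[4.9225] v=[-0.7040]
Step 10: x=[4.8836] v=[-0.7785]
Step 11: x=[4.8410] v=[-0.8519]
Step 12: x=[4.7948] v=[-0.9240]
Step 13: x=[4.7451] v=[-0.9948]
Step 14: x=[4.6919] v=[-1.0641]
Step 15: x=[4.6353] v=[-1.1318]
Step 16: x=[4.5754] v=[-1.1978]
Step 17: x=[4.5123] v=[-1.2621]
Step 18: x=[4.4461] v=[-1.3245]
Step 19: x=[4.3769] v=[-1.3850]
Step 20: x=[4.3047] v=[-1.4434]
Step 21: x=[4.2297] v=[-1.4997]
Step 22: x=[4.1520] v=[-1.5538]
Step 23: x=[4.0717] v=[-1.6056]
Step 24: x=[3.9890] v=[-1.6550]
Step 25: x=[3.9039] v=[-1.7020]
Step 26: x=[3.8166] v=[-1.7464]
Step 27: x=[3.7272] v=[-1.7883]
Step 28: x=[3.6358] v=[-1.8275]
Step 29: x=[3.5426] v=[-1.8640]
Step 30: x=[3.4477] v=[-1.8978]
Step 31: x=[3.3513] v=[-1.9288]
Step 32: x=[3.2535] v=[-1.9569]
Step 33: x=[3.1544] v=[-1.9821]
Step 34: x=[3.0542] v=[-2.0044]
Step 35: x=[2.9530] v=[-2.0237]
Step 36: x=[2.8510] v=[-2.0400]
Step 37: x=[2.7483] v=[-2.0533]
Step 38: x=[2.6451] v=[-2.0636]
Step 39: x=[2.5416] v=[-2.0708]
Step 40: x=[2.4379] v=[-2.0750]
Step 41: x=[2.3341] v=[-2.0761]
Step 42: x=[2.2304] v=[-2.0742]
Step 43: x=[2.1269] v=[-2.0692]
Step 44: x=[2.0238] v=[-2.0611]
v[0] did not become non-negative within 44 steps; using fallback time=2.2000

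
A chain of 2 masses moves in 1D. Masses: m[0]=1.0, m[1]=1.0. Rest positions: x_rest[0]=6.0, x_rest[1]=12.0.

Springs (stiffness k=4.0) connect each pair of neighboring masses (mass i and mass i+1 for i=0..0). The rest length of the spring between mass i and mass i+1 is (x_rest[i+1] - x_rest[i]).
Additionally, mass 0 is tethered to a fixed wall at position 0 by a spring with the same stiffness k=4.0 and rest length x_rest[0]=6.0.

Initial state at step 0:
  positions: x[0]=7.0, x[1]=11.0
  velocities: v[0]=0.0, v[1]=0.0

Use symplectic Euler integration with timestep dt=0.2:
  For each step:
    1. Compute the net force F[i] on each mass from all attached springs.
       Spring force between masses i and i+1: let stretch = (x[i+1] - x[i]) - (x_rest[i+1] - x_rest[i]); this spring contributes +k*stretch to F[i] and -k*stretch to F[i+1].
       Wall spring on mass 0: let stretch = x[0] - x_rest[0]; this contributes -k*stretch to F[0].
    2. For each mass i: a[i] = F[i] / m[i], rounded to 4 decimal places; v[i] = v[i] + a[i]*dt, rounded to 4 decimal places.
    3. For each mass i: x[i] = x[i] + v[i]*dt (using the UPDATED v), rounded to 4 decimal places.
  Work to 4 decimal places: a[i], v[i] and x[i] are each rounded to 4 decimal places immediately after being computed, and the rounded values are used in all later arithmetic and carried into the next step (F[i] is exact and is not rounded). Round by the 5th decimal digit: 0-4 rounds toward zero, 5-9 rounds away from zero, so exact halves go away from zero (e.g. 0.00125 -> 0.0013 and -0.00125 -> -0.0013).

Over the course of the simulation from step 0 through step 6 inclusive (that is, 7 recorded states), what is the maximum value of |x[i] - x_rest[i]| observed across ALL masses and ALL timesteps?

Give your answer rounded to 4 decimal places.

Answer: 1.2941

Derivation:
Step 0: x=[7.0000 11.0000] v=[0.0000 0.0000]
Step 1: x=[6.5200 11.3200] v=[-2.4000 1.6000]
Step 2: x=[5.7648 11.8320] v=[-3.7760 2.5600]
Step 3: x=[5.0580 12.3332] v=[-3.5341 2.5062]
Step 4: x=[4.7059 12.6304] v=[-1.7603 1.4860]
Step 5: x=[4.8688 12.6197] v=[0.8146 -0.0536]
Step 6: x=[5.4929 12.3288] v=[3.1203 -1.4543]
Max displacement = 1.2941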